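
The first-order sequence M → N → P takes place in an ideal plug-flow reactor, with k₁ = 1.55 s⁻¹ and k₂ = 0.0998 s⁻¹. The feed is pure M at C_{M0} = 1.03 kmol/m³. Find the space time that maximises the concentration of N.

1.89 s

For first-order series the maximum of C_N occurs at τ_opt = ln(k₂/k₁)/(k₂−k₁).
= ln(0.0998/1.55)/(0.0998−1.55) = ln(0.06439)/-1.450 = -2.743/-1.450 = 1.89 s.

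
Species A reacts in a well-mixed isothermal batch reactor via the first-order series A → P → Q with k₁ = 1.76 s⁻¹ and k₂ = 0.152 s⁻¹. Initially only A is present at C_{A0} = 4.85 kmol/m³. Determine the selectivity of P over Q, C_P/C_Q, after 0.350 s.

33.8

For first-order series with pure A initially, C_P(t) = k₁C_{A0}/(k₂−k₁)·(e^(−k₁t) − e^(−k₂t)).
e^(−k₁t) = e^(−1.76×0.350) = e^(−0.6160) = 0.5401; e^(−k₂t) = e^(−0.05320) = 0.9482.
C_P = 1.76×4.85/(0.152−1.76) × (0.5401−0.9482) = (-5.308)×(-0.4081) = 2.166 kmol/m³.
C_A = C_{A0}e^(−k₁t) = 2.619 kmol/m³, so C_Q = C_{A0}−C_A−C_P = 0.06418 kmol/m³; C_P/C_Q = 33.8.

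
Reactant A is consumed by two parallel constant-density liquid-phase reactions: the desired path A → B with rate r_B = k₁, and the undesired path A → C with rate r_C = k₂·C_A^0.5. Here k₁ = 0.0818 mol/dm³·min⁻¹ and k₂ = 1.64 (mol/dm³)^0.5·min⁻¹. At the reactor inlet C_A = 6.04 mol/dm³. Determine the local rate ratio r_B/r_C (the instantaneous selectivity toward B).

0.0203

S_{B/C} = r_B/r_C = (k₁)/(k₂·C_A^0.5) = (k₁/k₂)·C_A^-0.5.
= (0.0818) / (1.64×6.040^0.5) = 0.08180/4.031 = 0.0203.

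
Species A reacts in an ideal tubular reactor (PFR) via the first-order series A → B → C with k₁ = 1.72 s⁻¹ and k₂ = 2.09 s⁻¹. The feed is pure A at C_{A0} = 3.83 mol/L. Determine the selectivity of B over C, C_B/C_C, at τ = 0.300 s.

The intermediate concentration in a first-order A→B→C sequence is C_B = k₁C_{A0}(e^(−k₁τ) − e^(−k₂τ))/(k₂−k₁).
e^(−k₁τ) = e^(−1.72×0.300) = e^(−0.5160) = 0.5969; e^(−k₂τ) = e^(−0.6270) = 0.5342.
C_B = 1.72×3.83/(2.09−1.72) × (0.5969−0.5342) = 17.80×0.06271 = 1.117 mol/L.
C_A = C_{A0}e^(−k₁τ) = 2.286 mol/L, so C_C = C_{A0}−C_A−C_B = 0.4273 mol/L; C_B/C_C = 2.61.

2.61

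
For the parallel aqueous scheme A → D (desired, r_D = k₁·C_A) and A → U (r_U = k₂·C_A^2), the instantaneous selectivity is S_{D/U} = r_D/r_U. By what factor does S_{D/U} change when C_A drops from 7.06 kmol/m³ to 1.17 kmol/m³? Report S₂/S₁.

S_{D/U} = (k₁/k₂)·C_A⁻¹, so S₂/S₁ = (C_{A,2}/C_{A,1})⁻¹.
= 7.06/1.17 = 6.03.

6.03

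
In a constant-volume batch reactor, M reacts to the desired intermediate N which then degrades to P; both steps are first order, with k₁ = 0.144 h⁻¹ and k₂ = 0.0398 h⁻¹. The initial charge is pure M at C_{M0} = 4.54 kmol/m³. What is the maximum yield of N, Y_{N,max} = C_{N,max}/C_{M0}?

Evaluating C_N at t_opt = ln(k₂/k₁)/(k₂−k₁) gives C_{N,max}/C_{M0} = (k₁/k₂)^[k₂/(k₂−k₁)].
= (0.144/0.0398)^(0.0398/(0.0398−0.144)) = (3.618)^(-0.3820) = 0.6119.

0.612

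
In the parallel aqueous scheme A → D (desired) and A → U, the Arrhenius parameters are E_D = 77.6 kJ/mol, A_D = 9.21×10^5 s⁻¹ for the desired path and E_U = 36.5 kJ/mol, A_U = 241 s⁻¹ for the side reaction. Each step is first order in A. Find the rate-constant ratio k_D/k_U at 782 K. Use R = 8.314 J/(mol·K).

k_D/k_U = (A_D/A_U)·exp[−(E_D−E_U)/(RT)] = (A_D/A_U)·exp[(E_U−E_D)/(RT)].
(E_U−E_D)/(RT) = (36.5−77.6)×10³/(8.314×782) = -41100/6502 = -6.322.
k_D/k_U = (9.21×10^5/241)·exp(-6.322) = 3822 × 0.001797 = 6.87.
Since E_D > E_U, raising the temperature improves selectivity toward D.

6.87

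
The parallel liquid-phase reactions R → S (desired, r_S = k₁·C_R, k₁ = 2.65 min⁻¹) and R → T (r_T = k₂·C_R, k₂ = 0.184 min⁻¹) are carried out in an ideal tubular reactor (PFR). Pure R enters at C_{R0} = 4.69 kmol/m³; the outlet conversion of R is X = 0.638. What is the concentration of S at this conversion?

2.80 kmol/m³

C_R = C_{R0}(1−X) = 1.698 kmol/m³.
Both paths are first order in R, so the instantaneous fraction to S is constant: dC_S/d(−C_R) = k₁/(k₁+k₂) = 0.9351.
C_S = 0.9351·(C_{R0}−C_R) = 0.9351×2.992 = 2.80 kmol/m³.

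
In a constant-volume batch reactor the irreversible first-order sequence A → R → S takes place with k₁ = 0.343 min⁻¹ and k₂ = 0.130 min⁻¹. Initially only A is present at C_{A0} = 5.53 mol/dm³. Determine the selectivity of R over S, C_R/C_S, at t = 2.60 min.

4.80

For first-order series with pure A initially, C_R(t) = k₁C_{A0}/(k₂−k₁)·(e^(−k₁t) − e^(−k₂t)).
e^(−k₁t) = e^(−0.343×2.60) = e^(−0.8918) = 0.4099; e^(−k₂t) = e^(−0.3380) = 0.7132.
C_R = 0.343×5.53/(0.130−0.343) × (0.4099−0.7132) = (-8.905)×(-0.3033) = 2.701 mol/dm³.
C_A = C_{A0}e^(−k₁t) = 2.267 mol/dm³, so C_S = C_{A0}−C_A−C_R = 0.5624 mol/dm³; C_R/C_S = 4.80.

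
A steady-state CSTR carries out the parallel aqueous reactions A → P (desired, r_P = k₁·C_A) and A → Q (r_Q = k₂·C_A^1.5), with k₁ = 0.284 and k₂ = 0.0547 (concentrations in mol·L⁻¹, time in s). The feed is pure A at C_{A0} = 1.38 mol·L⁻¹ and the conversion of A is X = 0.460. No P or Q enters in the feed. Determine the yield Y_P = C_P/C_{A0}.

0.394

Exit C_A = C_{A0}(1−X) = 1.38×0.540 = 0.7452 mol·L⁻¹.
Rates in a CSTR are evaluated at the outlet concentration: r_P = 0.284×0.7452 = 0.2116, r_Q = 0.0547×0.7452^1.5 = 0.03519.
Fraction of consumed A going to P: r_P/(r_P+r_Q) = 0.8574.
C_P = 0.8574·C_{A0}·X = 0.8574×1.38×0.460 = 0.544 mol·L⁻¹; Y_P = C_P/C_{A0} = 0.394.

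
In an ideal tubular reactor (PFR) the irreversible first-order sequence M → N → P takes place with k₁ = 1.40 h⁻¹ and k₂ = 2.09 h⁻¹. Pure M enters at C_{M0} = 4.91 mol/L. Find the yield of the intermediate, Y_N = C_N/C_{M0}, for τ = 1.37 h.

The intermediate concentration in a first-order A→B→C sequence is C_N = k₁C_{M0}(e^(−k₁τ) − e^(−k₂τ))/(k₂−k₁).
e^(−k₁τ) = e^(−1.40×1.37) = e^(−1.918) = 0.1469; e^(−k₂τ) = e^(−2.863) = 0.05708.
C_N = 1.40×4.91/(2.09−1.40) × (0.1469−0.05708) = 9.962×0.08982 = 0.8948 mol/L.
Y_N = C_N/C_{M0} = 0.8948/4.91 = 0.182.

0.182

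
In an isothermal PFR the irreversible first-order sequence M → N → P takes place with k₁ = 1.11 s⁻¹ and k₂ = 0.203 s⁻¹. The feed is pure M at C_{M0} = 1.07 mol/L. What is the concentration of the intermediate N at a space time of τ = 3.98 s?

0.568 mol/L

The intermediate concentration in a first-order A→B→C sequence is C_N = k₁C_{M0}(e^(−k₁τ) − e^(−k₂τ))/(k₂−k₁).
e^(−k₁τ) = e^(−1.11×3.98) = e^(−4.418) = 0.01206; e^(−k₂τ) = e^(−0.8079) = 0.4458.
C_N = 1.11×1.07/(0.203−1.11) × (0.01206−0.4458) = (-1.309)×(-0.4337) = 0.5679 mol/L.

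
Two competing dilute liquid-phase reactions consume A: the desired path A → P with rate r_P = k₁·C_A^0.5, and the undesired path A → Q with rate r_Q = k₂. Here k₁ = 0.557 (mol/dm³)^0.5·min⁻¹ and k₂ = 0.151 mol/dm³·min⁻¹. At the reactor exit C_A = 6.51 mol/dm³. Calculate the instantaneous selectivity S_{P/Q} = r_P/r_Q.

S_{P/Q} = r_P/r_Q = (k₁·C_A^0.5)/(k₂) = (k₁/k₂)·C_A^0.5.
= (0.557×6.510^0.5) / (0.151) = 1.421/0.1510 = 9.41.

9.41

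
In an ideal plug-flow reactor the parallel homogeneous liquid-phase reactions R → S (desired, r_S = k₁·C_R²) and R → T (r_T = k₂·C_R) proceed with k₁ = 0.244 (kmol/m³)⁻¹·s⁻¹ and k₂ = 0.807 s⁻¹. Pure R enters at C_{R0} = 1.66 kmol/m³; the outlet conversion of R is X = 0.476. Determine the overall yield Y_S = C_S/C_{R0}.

0.131

C_R = C_{R0}(1−X) = 0.8698 kmol/m³.
Along a PFR/batch, dC_T/dC_R = −r_T/(r_S+r_T) = −k₂/(k₂+k₁·C_R).
Integrating from C_{R0} to C_R: C_T = (0.807/0.244)·ln[(0.807+0.244·1.66)/(0.807+0.244·0.870)] = 3.307·ln(1.212/1.019) = 0.5730 kmol/m³.
Then C_S = (C_{R0}−C_R) − C_T = 0.7902 − 0.5730 = 0.2172 kmol/m³.
Y_S = C_S/C_{R0} = 0.2172/1.66 = 0.131.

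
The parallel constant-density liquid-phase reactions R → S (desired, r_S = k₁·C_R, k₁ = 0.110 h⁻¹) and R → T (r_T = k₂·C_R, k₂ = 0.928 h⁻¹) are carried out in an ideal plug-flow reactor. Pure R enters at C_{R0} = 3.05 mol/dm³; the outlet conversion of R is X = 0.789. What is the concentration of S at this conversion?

C_R = C_{R0}(1−X) = 0.6435 mol/dm³.
Both paths are first order in R, so the instantaneous fraction to S is constant: dC_S/d(−C_R) = k₁/(k₁+k₂) = 0.1060.
C_S = 0.1060·(C_{R0}−C_R) = 0.1060×2.406 = 0.255 mol/dm³.

0.255 mol/dm³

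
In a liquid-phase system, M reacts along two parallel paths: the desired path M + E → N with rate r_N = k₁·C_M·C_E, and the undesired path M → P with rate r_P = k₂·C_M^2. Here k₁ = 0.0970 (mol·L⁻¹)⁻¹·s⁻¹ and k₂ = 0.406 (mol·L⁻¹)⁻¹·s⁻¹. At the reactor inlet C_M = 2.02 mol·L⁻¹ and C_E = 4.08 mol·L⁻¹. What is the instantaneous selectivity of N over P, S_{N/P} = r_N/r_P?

S_{N/P} = r_N/r_P = (k₁·C_M·C_E)/(k₂·C_M^2) = (k₁/k₂)·C_M⁻¹·C_E.
= (0.0970×2.020×4.080) / (0.406×2.020^2) = 0.7994/1.657 = 0.483.

0.483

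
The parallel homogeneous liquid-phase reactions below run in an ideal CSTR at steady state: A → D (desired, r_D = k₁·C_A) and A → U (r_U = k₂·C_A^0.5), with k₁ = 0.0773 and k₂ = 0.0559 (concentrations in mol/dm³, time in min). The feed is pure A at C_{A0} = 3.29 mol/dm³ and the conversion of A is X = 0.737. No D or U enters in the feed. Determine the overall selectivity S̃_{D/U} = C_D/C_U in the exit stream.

Exit C_A = C_{A0}(1−X) = 3.29×0.263 = 0.8653 mol/dm³.
A CSTR operates uniformly at the exit composition, giving r_D = 0.06689 and r_U = 0.05200 (each k·C_A^n at C_A = 0.8653).
Overall selectivity = C_D/C_U = r_Dτ/(r_Uτ) = r_D/r_U = 1.29.

1.29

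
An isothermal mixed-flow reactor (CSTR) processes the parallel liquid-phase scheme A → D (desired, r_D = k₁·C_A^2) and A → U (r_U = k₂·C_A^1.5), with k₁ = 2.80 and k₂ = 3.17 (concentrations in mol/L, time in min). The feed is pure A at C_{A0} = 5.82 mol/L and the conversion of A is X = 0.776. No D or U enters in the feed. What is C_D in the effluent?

2.27 mol/L

Exit C_A = C_{A0}(1−X) = 5.82×0.224 = 1.304 mol/L.
In a CSTR the entire volume is at exit conditions, so r_D = 2.80×1.304^2 = 4.759 and r_U = 3.17×1.304^1.5 = 4.719.
Fraction of consumed A going to D: r_D/(r_D+r_U) = 0.5021.
C_D = 0.5021·C_{A0}·X = 0.5021×5.82×0.776 = 2.27 mol/L.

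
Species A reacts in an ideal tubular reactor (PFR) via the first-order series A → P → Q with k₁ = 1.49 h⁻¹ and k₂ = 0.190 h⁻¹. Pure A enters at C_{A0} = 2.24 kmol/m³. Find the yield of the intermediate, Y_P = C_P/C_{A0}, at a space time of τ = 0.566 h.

Solving the coupled first-order balances gives C_P(τ) = [k₁/(k₂−k₁)]·C_{A0}·(e^(−k₁τ) − e^(−k₂τ)).
e^(−k₁τ) = e^(−1.49×0.566) = e^(−0.8433) = 0.4303; e^(−k₂τ) = e^(−0.1075) = 0.8980.
C_P = 1.49×2.24/(0.190−1.49) × (0.4303−0.8980) = (-2.567)×(-0.4678) = 1.201 kmol/m³.
Y_P = C_P/C_{A0} = 1.201/2.24 = 0.536.

0.536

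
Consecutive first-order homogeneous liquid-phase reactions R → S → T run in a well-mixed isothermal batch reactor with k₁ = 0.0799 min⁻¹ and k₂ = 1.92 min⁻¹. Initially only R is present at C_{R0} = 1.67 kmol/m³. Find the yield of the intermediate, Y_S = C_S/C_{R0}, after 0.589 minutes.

0.0274

The intermediate concentration in a first-order A→B→C sequence is C_S = k₁C_{R0}(e^(−k₁t) − e^(−k₂t))/(k₂−k₁).
e^(−k₁t) = e^(−0.0799×0.589) = e^(−0.04706) = 0.9540; e^(−k₂t) = e^(−1.131) = 0.3227.
C_S = 0.0799×1.67/(1.92−0.0799) × (0.9540−0.3227) = 0.07251×0.6313 = 0.04578 kmol/m³.
Y_S = C_S/C_{R0} = 0.04578/1.67 = 0.0274.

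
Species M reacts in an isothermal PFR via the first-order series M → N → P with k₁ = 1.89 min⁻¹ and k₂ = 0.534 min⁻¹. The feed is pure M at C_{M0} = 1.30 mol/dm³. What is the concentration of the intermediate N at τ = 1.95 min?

The intermediate concentration in a first-order A→B→C sequence is C_N = k₁C_{M0}(e^(−k₁τ) − e^(−k₂τ))/(k₂−k₁).
e^(−k₁τ) = e^(−1.89×1.95) = e^(−3.685) = 0.02508; e^(−k₂τ) = e^(−1.041) = 0.3530.
C_N = 1.89×1.30/(0.534−1.89) × (0.02508−0.3530) = (-1.812)×(-0.3279) = 0.5942 mol/dm³.

0.594 mol/dm³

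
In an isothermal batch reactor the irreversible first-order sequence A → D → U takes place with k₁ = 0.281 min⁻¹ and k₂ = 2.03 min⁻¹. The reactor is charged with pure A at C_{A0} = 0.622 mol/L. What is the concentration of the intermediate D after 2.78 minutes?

0.0454 mol/L

For first-order series with pure A initially, C_D(t) = k₁C_{A0}/(k₂−k₁)·(e^(−k₁t) − e^(−k₂t)).
e^(−k₁t) = e^(−0.281×2.78) = e^(−0.7812) = 0.4579; e^(−k₂t) = e^(−5.643) = 0.003541.
C_D = 0.281×0.622/(2.03−0.281) × (0.4579−0.003541) = 0.09993×0.4543 = 0.04540 mol/L.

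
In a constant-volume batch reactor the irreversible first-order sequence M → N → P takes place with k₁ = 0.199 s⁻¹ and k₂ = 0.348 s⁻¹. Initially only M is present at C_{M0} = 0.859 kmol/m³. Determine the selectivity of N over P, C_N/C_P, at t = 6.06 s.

Solving the coupled first-order balances gives C_N(t) = [k₁/(k₂−k₁)]·C_{M0}·(e^(−k₁t) − e^(−k₂t)).
e^(−k₁t) = e^(−0.199×6.06) = e^(−1.206) = 0.2994; e^(−k₂t) = e^(−2.109) = 0.1214.
C_N = 0.199×0.859/(0.348−0.199) × (0.2994−0.1214) = 1.147×0.1780 = 0.2043 kmol/m³.
C_M = C_{M0}e^(−k₁t) = 0.2572 kmol/m³, so C_P = C_{M0}−C_M−C_N = 0.3976 kmol/m³; C_N/C_P = 0.514.

0.514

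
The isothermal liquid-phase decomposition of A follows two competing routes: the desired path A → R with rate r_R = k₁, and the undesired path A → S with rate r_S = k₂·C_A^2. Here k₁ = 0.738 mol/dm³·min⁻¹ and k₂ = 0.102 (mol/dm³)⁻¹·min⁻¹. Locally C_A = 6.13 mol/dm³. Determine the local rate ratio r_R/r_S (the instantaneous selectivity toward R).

S_{R/S} = r_R/r_S = (k₁)/(k₂·C_A^2) = (k₁/k₂)·C_A^-2.
= (0.738) / (0.102×6.130^2) = 0.7380/3.833 = 0.193.
The undesired path is higher order in A, so low C_A (CSTR or dilute feed) favours R.

0.193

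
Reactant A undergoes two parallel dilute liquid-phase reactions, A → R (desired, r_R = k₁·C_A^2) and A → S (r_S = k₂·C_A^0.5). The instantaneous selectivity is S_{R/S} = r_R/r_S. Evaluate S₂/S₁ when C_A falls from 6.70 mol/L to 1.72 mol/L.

0.130

S_{R/S} = (k₁/k₂)·C_A^1.5, so S₂/S₁ = (C_{A,2}/C_{A,1})^1.5.
= (1.72/6.70)^1.5 = (0.2567)^1.5 = 0.130.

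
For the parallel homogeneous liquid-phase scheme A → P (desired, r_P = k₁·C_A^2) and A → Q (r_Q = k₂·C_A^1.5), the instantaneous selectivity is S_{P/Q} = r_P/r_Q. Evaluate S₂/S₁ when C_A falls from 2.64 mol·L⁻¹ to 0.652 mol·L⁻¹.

0.497

S_{P/Q} = (k₁/k₂)·C_A^0.5, so S₂/S₁ = (C_{A,2}/C_{A,1})^0.5.
= (0.652/2.64)^0.5 = (0.2470)^0.5 = 0.497.
Selectivity toward P falls as C_A falls — high-concentration operation is favoured.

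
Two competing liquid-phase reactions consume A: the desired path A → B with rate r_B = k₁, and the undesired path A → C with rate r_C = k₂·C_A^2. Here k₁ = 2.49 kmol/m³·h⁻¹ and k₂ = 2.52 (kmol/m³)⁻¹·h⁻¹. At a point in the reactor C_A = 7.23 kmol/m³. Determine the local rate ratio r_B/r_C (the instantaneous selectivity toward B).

0.0189

S_{B/C} = r_B/r_C = (k₁)/(k₂·C_A^2) = (k₁/k₂)·C_A^-2.
= (2.49) / (2.52×7.230^2) = 2.490/131.7 = 0.0189.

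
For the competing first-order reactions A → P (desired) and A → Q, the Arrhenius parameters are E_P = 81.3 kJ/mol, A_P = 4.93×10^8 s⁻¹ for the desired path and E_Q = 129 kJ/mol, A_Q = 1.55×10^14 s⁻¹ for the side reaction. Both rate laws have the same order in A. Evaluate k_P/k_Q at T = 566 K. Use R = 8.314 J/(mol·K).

k_P/k_Q = (A_P/A_Q)·exp[−(E_P−E_Q)/(RT)] = (A_P/A_Q)·exp[(E_Q−E_P)/(RT)].
(E_Q−E_P)/(RT) = (129−81.3)×10³/(8.314×566) = 47700/4706 = 10.14.
k_P/k_Q = (4.93×10^8/1.55×10^14)·exp(10.14) = 3.181×10^-6 × 25250 = 0.0803.

0.0803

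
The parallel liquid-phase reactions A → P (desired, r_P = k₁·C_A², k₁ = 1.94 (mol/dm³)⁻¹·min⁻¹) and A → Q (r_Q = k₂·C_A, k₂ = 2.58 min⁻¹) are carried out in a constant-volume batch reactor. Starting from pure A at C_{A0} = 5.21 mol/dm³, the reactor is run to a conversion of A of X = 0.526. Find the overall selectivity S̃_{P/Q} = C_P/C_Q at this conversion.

2.79

C_A = C_{A0}(1−X) = 2.470 mol/dm³.
Along a PFR/batch, dC_Q/dC_A = −r_Q/(r_P+r_Q) = −k₂/(k₂+k₁·C_A).
Integrating from C_{A0} to C_A: C_Q = (2.58/1.94)·ln[(2.58+1.94·5.21)/(2.58+1.94·2.47)] = 1.330·ln(12.69/7.371) = 0.7222 mol/dm³.
Then C_P = (C_{A0}−C_A) − C_Q = 2.740 − 0.7222 = 2.018 mol/dm³.
S̃_{P/Q} = C_P/C_Q = 2.018/0.7222 = 2.79.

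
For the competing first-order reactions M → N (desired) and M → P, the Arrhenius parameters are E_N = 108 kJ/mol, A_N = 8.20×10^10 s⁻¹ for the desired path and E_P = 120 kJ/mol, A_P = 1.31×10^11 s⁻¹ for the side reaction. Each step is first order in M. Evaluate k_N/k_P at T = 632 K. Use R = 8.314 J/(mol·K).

6.14

k_N/k_P = (A_N/A_P)·exp[−(E_N−E_P)/(RT)] = (A_N/A_P)·exp[(E_P−E_N)/(RT)].
(E_P−E_N)/(RT) = (120−108)×10³/(8.314×632) = 12000/5254 = 2.284.
k_N/k_P = (8.20×10^10/1.31×10^11)·exp(2.284) = 0.6260 × 9.814 = 6.14.
Since E_N < E_P, lowering the temperature improves selectivity toward N.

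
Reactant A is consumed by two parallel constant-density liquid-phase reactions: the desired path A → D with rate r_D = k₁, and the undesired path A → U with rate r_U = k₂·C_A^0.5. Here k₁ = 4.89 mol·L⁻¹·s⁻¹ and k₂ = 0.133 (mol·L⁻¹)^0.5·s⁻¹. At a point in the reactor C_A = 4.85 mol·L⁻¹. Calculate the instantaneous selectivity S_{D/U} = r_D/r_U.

16.7

S_{D/U} = r_D/r_U = (k₁)/(k₂·C_A^0.5) = (k₁/k₂)·C_A^-0.5.
= (4.89) / (0.133×4.850^0.5) = 4.890/0.2929 = 16.7.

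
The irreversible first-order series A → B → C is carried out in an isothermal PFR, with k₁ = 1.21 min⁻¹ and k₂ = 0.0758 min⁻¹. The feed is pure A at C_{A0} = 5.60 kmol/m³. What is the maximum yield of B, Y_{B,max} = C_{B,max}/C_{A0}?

0.831

At the optimum, C_{B,max}/C_{A0} = (k₁/k₂)^[k₂/(k₂−k₁)].
= (1.21/0.0758)^(0.0758/(0.0758−1.21)) = (15.96)^(-0.06683) = 0.8310.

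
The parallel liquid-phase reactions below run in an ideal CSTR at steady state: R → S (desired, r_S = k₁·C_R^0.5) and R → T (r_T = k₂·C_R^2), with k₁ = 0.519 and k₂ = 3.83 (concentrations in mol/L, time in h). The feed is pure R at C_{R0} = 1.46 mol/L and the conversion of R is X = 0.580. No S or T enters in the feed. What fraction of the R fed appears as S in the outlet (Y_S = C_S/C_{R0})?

Exit C_R = C_{R0}(1−X) = 1.46×0.420 = 0.6132 mol/L.
A CSTR operates uniformly at the exit composition, giving r_S = 0.4064 and r_T = 1.440 (each k·C_R^n at C_R = 0.6132).
Fraction of consumed R going to S: r_S/(r_S+r_T) = 0.2201.
C_S = 0.2201·C_{R0}·X = 0.2201×1.46×0.580 = 0.186 mol/L; Y_S = C_S/C_{R0} = 0.128.

0.128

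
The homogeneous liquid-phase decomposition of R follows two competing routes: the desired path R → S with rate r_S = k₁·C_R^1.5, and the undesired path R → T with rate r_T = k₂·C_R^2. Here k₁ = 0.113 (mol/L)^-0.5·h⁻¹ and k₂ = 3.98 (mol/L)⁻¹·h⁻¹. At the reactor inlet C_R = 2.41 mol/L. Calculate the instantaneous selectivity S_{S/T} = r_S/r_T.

0.0183

S_{S/T} = r_S/r_T = (k₁·C_R^1.5)/(k₂·C_R^2) = (k₁/k₂)·C_R^-0.5.
= (0.113×2.410^1.5) / (3.98×2.410^2) = 0.4228/23.12 = 0.0183.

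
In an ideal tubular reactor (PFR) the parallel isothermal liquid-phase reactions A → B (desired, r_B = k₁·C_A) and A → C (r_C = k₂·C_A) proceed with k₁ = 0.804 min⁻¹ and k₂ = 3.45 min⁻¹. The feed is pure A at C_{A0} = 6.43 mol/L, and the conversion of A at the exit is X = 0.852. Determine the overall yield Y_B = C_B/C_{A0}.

0.161

C_A = C_{A0}(1−X) = 0.9516 mol/L.
Both paths are first order in A, so the instantaneous fraction to B is constant: dC_B/d(−C_A) = k₁/(k₁+k₂) = 0.1890.
C_B = 0.1890·(C_{A0}−C_A) = 0.1890×5.478 = 1.04 mol/L.
Y_B = C_B/C_{A0} = 1.035/6.43 = 0.161.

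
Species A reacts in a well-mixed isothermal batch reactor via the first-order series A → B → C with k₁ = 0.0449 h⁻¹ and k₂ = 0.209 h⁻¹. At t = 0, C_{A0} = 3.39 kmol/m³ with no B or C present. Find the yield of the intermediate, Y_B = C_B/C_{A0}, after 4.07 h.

Solving the coupled first-order balances gives C_B(t) = [k₁/(k₂−k₁)]·C_{A0}·(e^(−k₁t) − e^(−k₂t)).
e^(−k₁t) = e^(−0.0449×4.07) = e^(−0.1827) = 0.8330; e^(−k₂t) = e^(−0.8506) = 0.4271.
C_B = 0.0449×3.39/(0.209−0.0449) × (0.8330−0.4271) = 0.9276×0.4058 = 0.3764 kmol/m³.
Y_B = C_B/C_{A0} = 0.3764/3.39 = 0.111.

0.111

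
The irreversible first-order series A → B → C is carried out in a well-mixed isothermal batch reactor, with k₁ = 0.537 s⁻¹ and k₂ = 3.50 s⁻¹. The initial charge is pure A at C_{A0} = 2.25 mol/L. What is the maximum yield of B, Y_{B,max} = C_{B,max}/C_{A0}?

Evaluating C_B at t_opt = ln(k₂/k₁)/(k₂−k₁) gives C_{B,max}/C_{A0} = (k₁/k₂)^[k₂/(k₂−k₁)].
= (0.537/3.50)^(3.50/(3.50−0.537)) = (0.1534)^(1.181) = 0.1092.

0.109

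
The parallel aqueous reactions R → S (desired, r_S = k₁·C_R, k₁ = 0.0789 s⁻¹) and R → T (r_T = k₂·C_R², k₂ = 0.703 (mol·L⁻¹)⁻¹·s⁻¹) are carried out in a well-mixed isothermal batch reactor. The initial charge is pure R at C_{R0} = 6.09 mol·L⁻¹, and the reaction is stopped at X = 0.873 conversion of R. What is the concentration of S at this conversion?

C_R = C_{R0}(1−X) = 0.7734 mol·L⁻¹.
Along a PFR/batch, dC_S/dC_R = −r_S/(r_S+r_T) = −k₁/(k₁+k₂·C_R).
Integrating from C_{R0} to C_R: C_S = (0.0789/0.703)·ln[(0.0789+0.703·6.09)/(0.0789+0.703·0.773)] = 0.1122·ln(4.360/0.6226) = 0.2184 mol·L⁻¹.

0.218 mol·L⁻¹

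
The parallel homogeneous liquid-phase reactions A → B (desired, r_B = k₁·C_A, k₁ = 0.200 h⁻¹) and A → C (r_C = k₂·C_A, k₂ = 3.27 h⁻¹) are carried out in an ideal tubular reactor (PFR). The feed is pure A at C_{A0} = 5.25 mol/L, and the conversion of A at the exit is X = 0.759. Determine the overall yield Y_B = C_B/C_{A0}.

0.0437

C_A = C_{A0}(1−X) = 1.265 mol/L.
Both paths are first order in A, so the instantaneous fraction to B is constant: dC_B/d(−C_A) = k₁/(k₁+k₂) = 0.05764.
C_B = 0.05764·(C_{A0}−C_A) = 0.05764×3.985 = 0.230 mol/L.
Y_B = C_B/C_{A0} = 0.2297/5.25 = 0.0437.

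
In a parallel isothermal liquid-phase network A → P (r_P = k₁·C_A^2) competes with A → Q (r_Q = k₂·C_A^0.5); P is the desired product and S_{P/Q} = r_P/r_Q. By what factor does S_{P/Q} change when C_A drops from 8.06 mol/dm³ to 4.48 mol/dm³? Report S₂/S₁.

0.414

S_{P/Q} = (k₁/k₂)·C_A^1.5, so S₂/S₁ = (C_{A,2}/C_{A,1})^1.5.
= (4.48/8.06)^1.5 = (0.5558)^1.5 = 0.414.
Selectivity toward P falls as C_A falls — high-concentration operation is favoured.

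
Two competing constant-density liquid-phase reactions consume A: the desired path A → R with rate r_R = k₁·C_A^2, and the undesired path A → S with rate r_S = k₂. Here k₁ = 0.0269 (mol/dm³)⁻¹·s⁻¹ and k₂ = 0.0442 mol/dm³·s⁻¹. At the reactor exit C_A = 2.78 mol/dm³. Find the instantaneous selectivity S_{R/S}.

4.70

S_{R/S} = r_R/r_S = (k₁·C_A^2)/(k₂) = (k₁/k₂)·C_A^2.
= (0.0269×2.780^2) / (0.0442) = 0.2079/0.04420 = 4.70.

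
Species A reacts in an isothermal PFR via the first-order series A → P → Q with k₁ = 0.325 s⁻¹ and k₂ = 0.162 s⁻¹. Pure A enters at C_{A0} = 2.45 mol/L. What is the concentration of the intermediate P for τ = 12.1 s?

Solving the coupled first-order balances gives C_P(τ) = [k₁/(k₂−k₁)]·C_{A0}·(e^(−k₁τ) − e^(−k₂τ)).
e^(−k₁τ) = e^(−0.325×12.1) = e^(−3.933) = 0.01959; e^(−k₂τ) = e^(−1.960) = 0.1408.
C_P = 0.325×2.45/(0.162−0.325) × (0.01959−0.1408) = (-4.885)×(-0.1212) = 0.5922 mol/L.

0.592 mol/L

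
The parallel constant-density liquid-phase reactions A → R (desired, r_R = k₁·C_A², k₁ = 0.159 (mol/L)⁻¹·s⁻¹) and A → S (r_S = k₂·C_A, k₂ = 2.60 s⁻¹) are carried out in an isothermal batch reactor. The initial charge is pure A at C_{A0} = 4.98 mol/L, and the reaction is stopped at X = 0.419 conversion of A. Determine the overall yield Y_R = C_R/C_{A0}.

0.0810

C_A = C_{A0}(1−X) = 2.893 mol/L.
Along a PFR/batch, dC_S/dC_A = −r_S/(r_R+r_S) = −k₂/(k₂+k₁·C_A).
Integrating from C_{A0} to C_A: C_S = (2.60/0.159)·ln[(2.60+0.159·4.98)/(2.60+0.159·2.89)] = 16.35·ln(3.392/3.060) = 1.683 mol/L.
Then C_R = (C_{A0}−C_A) − C_S = 2.087 − 1.683 = 0.4034 mol/L.
Y_R = C_R/C_{A0} = 0.4034/4.98 = 0.0810.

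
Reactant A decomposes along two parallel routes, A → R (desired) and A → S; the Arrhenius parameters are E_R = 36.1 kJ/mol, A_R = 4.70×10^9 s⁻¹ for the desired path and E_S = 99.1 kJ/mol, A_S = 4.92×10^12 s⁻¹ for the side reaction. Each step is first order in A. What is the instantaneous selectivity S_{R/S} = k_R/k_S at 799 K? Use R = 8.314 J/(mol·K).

12.6

k_R/k_S = (A_R/A_S)·exp[−(E_R−E_S)/(RT)] = (A_R/A_S)·exp[(E_S−E_R)/(RT)].
(E_S−E_R)/(RT) = (99.1−36.1)×10³/(8.314×799) = 63000/6643 = 9.484.
k_R/k_S = (4.70×10^9/4.92×10^12)·exp(9.484) = 9.553×10^-4 × 13145 = 12.6.
Since E_R < E_S, lowering the temperature improves selectivity toward R.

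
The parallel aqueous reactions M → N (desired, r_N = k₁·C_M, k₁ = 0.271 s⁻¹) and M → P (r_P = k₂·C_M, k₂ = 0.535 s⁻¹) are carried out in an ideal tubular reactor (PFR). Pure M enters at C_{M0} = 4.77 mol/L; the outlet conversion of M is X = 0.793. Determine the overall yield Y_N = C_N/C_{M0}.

C_M = C_{M0}(1−X) = 0.9874 mol/L.
Both paths are first order in M, so the instantaneous fraction to N is constant: dC_N/d(−C_M) = k₁/(k₁+k₂) = 0.3362.
C_N = 0.3362·(C_{M0}−C_M) = 0.3362×3.783 = 1.27 mol/L.
Y_N = C_N/C_{M0} = 1.272/4.77 = 0.267.

0.267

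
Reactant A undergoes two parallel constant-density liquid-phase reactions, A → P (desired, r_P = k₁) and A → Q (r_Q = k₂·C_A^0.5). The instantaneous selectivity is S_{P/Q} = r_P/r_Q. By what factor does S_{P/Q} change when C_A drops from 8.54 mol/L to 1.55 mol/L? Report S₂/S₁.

2.35

S_{P/Q} = (k₁/k₂)·C_A^-0.5, so S₂/S₁ = (C_{A,2}/C_{A,1})^-0.5.
= (1.55/8.54)^(-0.5) = (0.1815)^(-0.5) = 2.35.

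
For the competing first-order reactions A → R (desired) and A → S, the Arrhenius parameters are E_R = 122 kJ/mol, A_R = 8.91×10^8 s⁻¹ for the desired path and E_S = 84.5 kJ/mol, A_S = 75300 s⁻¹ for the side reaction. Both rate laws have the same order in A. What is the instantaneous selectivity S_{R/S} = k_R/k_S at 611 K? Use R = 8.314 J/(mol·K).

Since both paths have the same order in A, the concentration cancels and S_{R/S} = k_R/k_S = (A_R/A_S)·exp[(E_S−E_R)/(RT)].
(E_S−E_R)/(RT) = (84.5−122)×10³/(8.314×611) = -37500/5080 = -7.382.
k_R/k_S = (8.91×10^8/75300)·exp(-7.382) = 11833 × 6.223×10^-4 = 7.36.

7.36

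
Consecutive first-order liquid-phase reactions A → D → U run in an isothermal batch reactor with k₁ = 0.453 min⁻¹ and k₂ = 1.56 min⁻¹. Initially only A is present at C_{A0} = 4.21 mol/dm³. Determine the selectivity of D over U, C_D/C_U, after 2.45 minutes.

Solving the coupled first-order balances gives C_D(t) = [k₁/(k₂−k₁)]·C_{A0}·(e^(−k₁t) − e^(−k₂t)).
e^(−k₁t) = e^(−0.453×2.45) = e^(−1.110) = 0.3296; e^(−k₂t) = e^(−3.822) = 0.02188.
C_D = 0.453×4.21/(1.56−0.453) × (0.3296−0.02188) = 1.723×0.3077 = 0.5301 mol/dm³.
C_A = C_{A0}e^(−k₁t) = 1.388 mol/dm³, so C_U = C_{A0}−C_A−C_D = 2.292 mol/dm³; C_D/C_U = 0.231.

0.231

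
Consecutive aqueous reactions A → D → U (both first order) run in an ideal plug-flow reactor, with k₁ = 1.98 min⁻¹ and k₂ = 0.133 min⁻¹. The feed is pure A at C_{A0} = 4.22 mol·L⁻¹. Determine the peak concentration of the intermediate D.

For a first-order series the maximum intermediate yield is C_{D,max}/C_{A0} = (k₁/k₂)^[k₂/(k₂−k₁)].
= (1.98/0.133)^(0.133/(0.133−1.98)) = (14.89)^(-0.07201) = 0.8233.
C_{D,max} = 0.8233×4.22 = 3.47 mol·L⁻¹.

3.47 mol·L⁻¹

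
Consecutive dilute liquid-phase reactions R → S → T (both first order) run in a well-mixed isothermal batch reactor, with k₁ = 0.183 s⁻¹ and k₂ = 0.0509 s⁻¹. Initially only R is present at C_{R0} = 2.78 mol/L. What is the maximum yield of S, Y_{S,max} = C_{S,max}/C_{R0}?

0.611

For a first-order series the maximum intermediate yield is C_{S,max}/C_{R0} = (k₁/k₂)^[k₂/(k₂−k₁)].
= (0.183/0.0509)^(0.0509/(0.0509−0.183)) = (3.595)^(-0.3853) = 0.6108.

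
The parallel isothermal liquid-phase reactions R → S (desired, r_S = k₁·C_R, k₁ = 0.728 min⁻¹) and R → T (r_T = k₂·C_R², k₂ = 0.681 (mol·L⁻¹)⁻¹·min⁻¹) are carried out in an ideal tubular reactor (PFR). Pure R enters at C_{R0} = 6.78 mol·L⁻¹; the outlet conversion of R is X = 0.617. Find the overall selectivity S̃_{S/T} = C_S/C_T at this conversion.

0.242

C_R = C_{R0}(1−X) = 2.597 mol·L⁻¹.
Along a PFR/batch, dC_S/dC_R = −r_S/(r_S+r_T) = −k₁/(k₁+k₂·C_R).
Integrating from C_{R0} to C_R: C_S = (0.728/0.681)·ln[(0.728+0.681·6.78)/(0.728+0.681·2.60)] = 1.069·ln(5.345/2.496) = 0.8139 mol·L⁻¹.
C_T = (C_{R0}−C_R)−C_S = 3.369 mol·L⁻¹; S̃_{S/T} = 0.8139/3.369 = 0.242.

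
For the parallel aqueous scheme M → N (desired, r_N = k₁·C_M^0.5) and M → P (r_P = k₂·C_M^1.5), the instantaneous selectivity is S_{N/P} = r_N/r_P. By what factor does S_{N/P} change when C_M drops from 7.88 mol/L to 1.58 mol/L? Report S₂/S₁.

S_{N/P} = (k₁/k₂)·C_M⁻¹, so S₂/S₁ = (C_{M,2}/C_{M,1})⁻¹.
= 7.88/1.58 = 4.99.

4.99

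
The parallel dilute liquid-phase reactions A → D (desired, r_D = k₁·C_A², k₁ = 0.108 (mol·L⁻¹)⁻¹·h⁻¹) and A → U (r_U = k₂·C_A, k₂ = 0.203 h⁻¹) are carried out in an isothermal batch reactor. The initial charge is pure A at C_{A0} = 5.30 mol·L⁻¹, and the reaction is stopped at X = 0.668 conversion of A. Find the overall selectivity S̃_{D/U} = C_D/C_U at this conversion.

C_A = C_{A0}(1−X) = 1.760 mol·L⁻¹.
Along a PFR/batch, dC_U/dC_A = −r_U/(r_D+r_U) = −k₂/(k₂+k₁·C_A).
Integrating from C_{A0} to C_A: C_U = (0.203/0.108)·ln[(0.203+0.108·5.30)/(0.203+0.108·1.76)] = 1.880·ln(0.7754/0.3930) = 1.277 mol·L⁻¹.
Then C_D = (C_{A0}−C_A) − C_U = 3.540 − 1.277 = 2.263 mol·L⁻¹.
S̃_{D/U} = C_D/C_U = 2.263/1.277 = 1.77.

1.77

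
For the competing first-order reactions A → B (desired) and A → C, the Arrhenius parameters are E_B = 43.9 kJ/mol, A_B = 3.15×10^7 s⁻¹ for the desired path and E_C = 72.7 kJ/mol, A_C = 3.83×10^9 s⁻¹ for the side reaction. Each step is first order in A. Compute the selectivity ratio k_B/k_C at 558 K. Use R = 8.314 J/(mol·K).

k_B/k_C = (A_B/A_C)·exp[−(E_B−E_C)/(RT)] = (A_B/A_C)·exp[(E_C−E_B)/(RT)].
(E_C−E_B)/(RT) = (72.7−43.9)×10³/(8.314×558) = 28800/4639 = 6.208.
k_B/k_C = (3.15×10^7/3.83×10^9)·exp(6.208) = 0.008225 × 496.7 = 4.08.

4.08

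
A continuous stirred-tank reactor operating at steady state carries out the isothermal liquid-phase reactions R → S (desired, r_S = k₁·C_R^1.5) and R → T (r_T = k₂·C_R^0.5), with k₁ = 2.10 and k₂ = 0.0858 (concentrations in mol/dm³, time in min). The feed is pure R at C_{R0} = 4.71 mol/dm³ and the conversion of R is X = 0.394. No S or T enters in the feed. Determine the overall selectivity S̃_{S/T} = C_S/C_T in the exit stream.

Exit C_R = C_{R0}(1−X) = 4.71×0.606 = 2.854 mol/dm³.
In a CSTR the entire volume is at exit conditions, so r_S = 2.10×2.854^1.5 = 10.13 and r_T = 0.0858×2.854^0.5 = 0.1450.
Overall selectivity = C_S/C_T = r_Sτ/(r_Tτ) = r_S/r_T = 69.9.

69.9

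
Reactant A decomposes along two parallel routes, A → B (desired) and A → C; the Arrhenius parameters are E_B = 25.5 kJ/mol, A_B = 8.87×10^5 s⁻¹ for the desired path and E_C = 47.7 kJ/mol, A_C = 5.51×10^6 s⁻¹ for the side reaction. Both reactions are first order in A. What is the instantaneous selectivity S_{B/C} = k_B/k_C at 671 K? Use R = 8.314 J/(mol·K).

8.61

With equal orders, S_{B/C} = k_B/k_C = (A_B/A_C)·exp[(E_C−E_B)/(RT)].
(E_C−E_B)/(RT) = (47.7−25.5)×10³/(8.314×671) = 22200/5579 = 3.979.
k_B/k_C = (8.87×10^5/5.51×10^6)·exp(3.979) = 0.1610 × 53.49 = 8.61.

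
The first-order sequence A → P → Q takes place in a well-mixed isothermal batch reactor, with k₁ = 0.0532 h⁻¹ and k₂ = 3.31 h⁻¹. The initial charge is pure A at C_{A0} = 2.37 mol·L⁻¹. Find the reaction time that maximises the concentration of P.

1.27 h

For first-order series the maximum of C_P occurs at t_opt = ln(k₂/k₁)/(k₂−k₁).
= ln(3.31/0.0532)/(3.31−0.0532) = ln(62.22)/3.257 = 4.131/3.257 = 1.27 h.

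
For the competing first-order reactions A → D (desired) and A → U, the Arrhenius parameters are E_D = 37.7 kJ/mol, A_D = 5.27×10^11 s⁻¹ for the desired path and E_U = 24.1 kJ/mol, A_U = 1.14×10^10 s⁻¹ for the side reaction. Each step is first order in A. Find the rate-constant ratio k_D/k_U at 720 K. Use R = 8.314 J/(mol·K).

With equal orders, S_{D/U} = k_D/k_U = (A_D/A_U)·exp[(E_U−E_D)/(RT)].
(E_U−E_D)/(RT) = (24.1−37.7)×10³/(8.314×720) = -13600/5986 = -2.272.
k_D/k_U = (5.27×10^11/1.14×10^10)·exp(-2.272) = 46.23 × 0.1031 = 4.77.
Since E_D > E_U, raising the temperature improves selectivity toward D.

4.77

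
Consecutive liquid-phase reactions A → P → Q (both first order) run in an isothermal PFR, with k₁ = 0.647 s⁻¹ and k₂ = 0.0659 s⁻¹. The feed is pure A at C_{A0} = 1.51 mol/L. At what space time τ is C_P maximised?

For first-order series the maximum of C_P occurs at τ_opt = ln(k₂/k₁)/(k₂−k₁).
= ln(0.0659/0.647)/(0.0659−0.647) = ln(0.1019)/-0.5811 = -2.284/-0.5811 = 3.93 s.

3.93 s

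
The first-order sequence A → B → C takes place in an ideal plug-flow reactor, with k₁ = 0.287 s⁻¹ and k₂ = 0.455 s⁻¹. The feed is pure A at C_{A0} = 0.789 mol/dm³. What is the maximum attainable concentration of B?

0.226 mol/dm³

Evaluating C_B at τ_opt = ln(k₂/k₁)/(k₂−k₁) gives C_{B,max}/C_{A0} = (k₁/k₂)^[k₂/(k₂−k₁)].
= (0.287/0.455)^(0.455/(0.455−0.287)) = (0.6308)^(2.708) = 0.2871.
C_{B,max} = 0.2871×0.789 = 0.226 mol/dm³.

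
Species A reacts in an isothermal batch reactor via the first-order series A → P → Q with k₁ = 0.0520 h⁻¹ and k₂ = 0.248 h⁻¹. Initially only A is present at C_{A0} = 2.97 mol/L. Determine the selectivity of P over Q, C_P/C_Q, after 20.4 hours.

For first-order series with pure A initially, C_P(t) = k₁C_{A0}/(k₂−k₁)·(e^(−k₁t) − e^(−k₂t)).
e^(−k₁t) = e^(−0.0520×20.4) = e^(−1.061) = 0.3462; e^(−k₂t) = e^(−5.059) = 0.006351.
C_P = 0.0520×2.97/(0.248−0.0520) × (0.3462−0.006351) = 0.7880×0.3398 = 0.2678 mol/L.
C_A = C_{A0}e^(−k₁t) = 1.028 mol/L, so C_Q = C_{A0}−C_A−C_P = 1.674 mol/L; C_P/C_Q = 0.160.

0.160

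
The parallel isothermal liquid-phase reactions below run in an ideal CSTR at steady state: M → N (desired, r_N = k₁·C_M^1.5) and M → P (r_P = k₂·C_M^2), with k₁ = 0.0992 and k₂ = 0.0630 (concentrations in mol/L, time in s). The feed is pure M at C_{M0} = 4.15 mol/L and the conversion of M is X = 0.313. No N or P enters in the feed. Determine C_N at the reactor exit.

0.627 mol/L

Exit C_M = C_{M0}(1−X) = 4.15×0.687 = 2.851 mol/L.
Rates in a CSTR are evaluated at the outlet concentration: r_N = 0.0992×2.851^1.5 = 0.4776, r_P = 0.0630×2.851^2 = 0.5121.
Fraction of consumed M going to N: r_N/(r_N+r_P) = 0.4825.
C_N = 0.4825·C_{M0}·X = 0.4825×4.15×0.313 = 0.627 mol/L.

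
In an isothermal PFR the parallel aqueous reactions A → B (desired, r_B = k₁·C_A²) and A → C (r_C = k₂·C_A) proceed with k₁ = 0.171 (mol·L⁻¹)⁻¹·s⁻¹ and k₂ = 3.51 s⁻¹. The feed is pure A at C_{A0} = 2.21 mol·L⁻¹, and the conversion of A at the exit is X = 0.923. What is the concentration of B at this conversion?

C_A = C_{A0}(1−X) = 0.1702 mol·L⁻¹.
Along a PFR/batch, dC_C/dC_A = −r_C/(r_B+r_C) = −k₂/(k₂+k₁·C_A).
Integrating from C_{A0} to C_A: C_C = (3.51/0.171)·ln[(3.51+0.171·2.21)/(3.51+0.171·0.170)] = 20.53·ln(3.888/3.539) = 1.929 mol·L⁻¹.
Then C_B = (C_{A0}−C_A) − C_C = 2.040 − 1.929 = 0.1104 mol·L⁻¹.

0.110 mol·L⁻¹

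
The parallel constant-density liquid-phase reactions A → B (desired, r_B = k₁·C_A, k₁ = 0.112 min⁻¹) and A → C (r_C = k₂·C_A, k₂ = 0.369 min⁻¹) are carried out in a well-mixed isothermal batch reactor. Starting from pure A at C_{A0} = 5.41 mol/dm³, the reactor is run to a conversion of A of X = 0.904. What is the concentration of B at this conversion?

C_A = C_{A0}(1−X) = 0.5194 mol/dm³.
Both paths are first order in A, so the instantaneous fraction to B is constant: dC_B/d(−C_A) = k₁/(k₁+k₂) = 0.2328.
C_B = 0.2328·(C_{A0}−C_A) = 0.2328×4.891 = 1.14 mol/dm³.

1.14 mol/dm³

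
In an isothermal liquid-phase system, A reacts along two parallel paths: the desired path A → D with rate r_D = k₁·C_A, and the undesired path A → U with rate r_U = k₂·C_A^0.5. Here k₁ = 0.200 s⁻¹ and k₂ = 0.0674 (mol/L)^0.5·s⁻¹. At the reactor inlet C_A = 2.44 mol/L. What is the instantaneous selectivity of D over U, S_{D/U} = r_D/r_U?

S_{D/U} = r_D/r_U = (k₁·C_A)/(k₂·C_A^0.5) = (k₁/k₂)·C_A^0.5.
= (0.200×2.440) / (0.0674×2.440^0.5) = 0.4880/0.1053 = 4.64.
Since the desired path is higher order in A, keeping C_A high (PFR or concentrated feed) favours D.

4.64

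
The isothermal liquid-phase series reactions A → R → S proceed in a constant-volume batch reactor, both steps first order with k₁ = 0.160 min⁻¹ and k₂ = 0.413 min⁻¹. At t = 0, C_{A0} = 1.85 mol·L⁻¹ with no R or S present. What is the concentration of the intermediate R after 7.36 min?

The intermediate concentration in a first-order A→B→C sequence is C_R = k₁C_{A0}(e^(−k₁t) − e^(−k₂t))/(k₂−k₁).
e^(−k₁t) = e^(−0.160×7.36) = e^(−1.178) = 0.3080; e^(−k₂t) = e^(−3.040) = 0.04785.
C_R = 0.160×1.85/(0.413−0.160) × (0.3080−0.04785) = 1.170×0.2602 = 0.3044 mol·L⁻¹.

0.304 mol·L⁻¹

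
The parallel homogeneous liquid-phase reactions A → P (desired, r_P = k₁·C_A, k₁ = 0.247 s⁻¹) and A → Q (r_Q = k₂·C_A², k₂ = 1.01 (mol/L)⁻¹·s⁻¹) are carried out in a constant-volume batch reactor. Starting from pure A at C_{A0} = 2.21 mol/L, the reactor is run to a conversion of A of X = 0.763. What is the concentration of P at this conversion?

C_A = C_{A0}(1−X) = 0.5238 mol/L.
Along a PFR/batch, dC_P/dC_A = −r_P/(r_P+r_Q) = −k₁/(k₁+k₂·C_A).
Integrating from C_{A0} to C_A: C_P = (0.247/1.01)·ln[(0.247+1.01·2.21)/(0.247+1.01·0.524)] = 0.2446·ln(2.479/0.7760) = 0.2840 mol/L.

0.284 mol/L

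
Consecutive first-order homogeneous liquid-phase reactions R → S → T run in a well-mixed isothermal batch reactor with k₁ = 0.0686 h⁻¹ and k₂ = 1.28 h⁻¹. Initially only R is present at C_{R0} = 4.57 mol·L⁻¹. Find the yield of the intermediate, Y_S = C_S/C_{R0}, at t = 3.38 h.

For first-order series with pure R initially, C_S(t) = k₁C_{R0}/(k₂−k₁)·(e^(−k₁t) − e^(−k₂t)).
e^(−k₁t) = e^(−0.0686×3.38) = e^(−0.2319) = 0.7931; e^(−k₂t) = e^(−4.326) = 0.01322.
C_S = 0.0686×4.57/(1.28−0.0686) × (0.7931−0.01322) = 0.2588×0.7798 = 0.2018 mol·L⁻¹.
Y_S = C_S/C_{R0} = 0.2018/4.57 = 0.0442.

0.0442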